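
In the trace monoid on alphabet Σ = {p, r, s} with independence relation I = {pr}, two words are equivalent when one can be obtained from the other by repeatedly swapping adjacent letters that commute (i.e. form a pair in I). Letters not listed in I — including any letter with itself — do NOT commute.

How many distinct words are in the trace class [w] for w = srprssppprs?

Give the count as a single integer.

piece 0:s — minimal
piece 1:r rests on {0:s}
piece 2:p rests on {0:s}
piece 3:r rests on {1:r}
piece 4:s rests on {2:p, 3:r}
piece 5:s rests on {4:s}
piece 6:p rests on {5:s}
piece 7:p rests on {6:p}
piece 8:p rests on {7:p}
piece 9:r rests on {5:s}
piece 10:s rests on {8:p, 9:r}
minimal pieces: {0:s}
ways to finish when only these pieces remain (= sum over removing one remaining piece with nothing left below it):
  1 left: {10}→1
  2 left: {8,10}→1  {9,10}→1
  3 left: {7,8,10}→1  {8,9,10}→2
  4 left: {6,7,8,10}→1  {7,8,9,10}→3
  5 left: {6,7,8,9,10}→4
  6 left: {5,6,7,8,9,10}→4
  7 left: {4,5,6,7,8,9,10}→4
  8 left: {2,4,5,6,7,8,9,10}→4  {3,4,5,6,7,8,9,10}→4
  9 left: {1,3,4,5,6,7,8,9,10}→4  {2,3,4,5,6,7,8,9,10}→8
  placing 0:s first → 12 extensions

12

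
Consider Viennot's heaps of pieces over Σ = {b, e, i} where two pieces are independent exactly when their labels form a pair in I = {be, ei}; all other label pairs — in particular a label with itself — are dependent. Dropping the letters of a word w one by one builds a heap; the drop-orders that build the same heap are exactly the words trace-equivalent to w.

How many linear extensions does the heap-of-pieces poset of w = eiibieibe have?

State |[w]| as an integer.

#0=e has no predecessor
#1=i has no predecessor
#2=i depends on [1:i]
#3=b depends on [2:i]
#4=i depends on [3:b]
#5=e depends on [0:e]
#6=i depends on [4:i]
#7=b depends on [6:i]
#8=e depends on [5:e]
sources: [0:e, 1:i]
N(rest) = Σ N(rest − s) over sources s of rest; N(one piece) = 1:
  size 1 → [7]=1  [8]=1
  size 2 → [5,8]=1  [6,7]=1  [7,8]=2
  size 3 → [0,5,8]=1  [4,6,7]=1  [5,7,8]=3  [6,7,8]=3
  size 4 → [0,5,7,8]=4  [3,4,6,7]=1  [4,6,7,8]=4  [5,6,7,8]=6
  size 5 → [0,5,6,7,8]=10  [2,3,4,6,7]=1  [3,4,6,7,8]=5  [4,5,6,7,8]=10
  size 6 → [0,4,5,6,7,8]=20  [1,2,3,4,6,7]=1  [2,3,4,6,7,8]=6  [3,4,5,6,7,8]=15
  size 7 → [0,3,4,5,6,7,8]=35  [1,2,3,4,6,7,8]=7  [2,3,4,5,6,7,8]=21
  first=0(e) contributes 28
  first=1(i) contributes 56
|[w]| = 84

84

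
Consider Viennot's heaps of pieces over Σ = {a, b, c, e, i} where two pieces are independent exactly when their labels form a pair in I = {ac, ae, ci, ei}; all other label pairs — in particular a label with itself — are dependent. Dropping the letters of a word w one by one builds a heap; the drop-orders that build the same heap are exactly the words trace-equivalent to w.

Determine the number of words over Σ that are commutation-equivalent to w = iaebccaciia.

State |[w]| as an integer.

piece 0:i — minimal
piece 1:a rests on {0:i}
piece 2:e — minimal
piece 3:b rests on {1:a, 2:e}
piece 4:c rests on {3:b}
piece 5:c rests on {4:c}
piece 6:a rests on {3:b}
piece 7:c rests on {5:c}
piece 8:i rests on {6:a}
piece 9:i rests on {8:i}
piece 10:a rests on {9:i}
minimal pieces: {0:i, 2:e}
ways to finish when only these pieces remain (= sum over removing one remaining piece with nothing left below it):
  1 left: {7}→1  {10}→1
  2 left: {5,7}→1  {7,10}→2  {9,10}→1
  3 left: {4,5,7}→1  {5,7,10}→3  {7,9,10}→3  {8,9,10}→1
  4 left: {4,5,7,10}→4  {5,7,9,10}→6  {6,8,9,10}→1  {7,8,9,10}→4
  5 left: {4,5,7,9,10}→10  {5,7,8,9,10}→10  {6,7,8,9,10}→5
  6 left: {4,5,7,8,9,10}→20  {5,6,7,8,9,10}→15
  7 left: {4,5,6,7,8,9,10}→35
  8 left: {3,4,5,6,7,8,9,10}→35
  9 left: {1,3,4,5,6,7,8,9,10}→35  {2,3,4,5,6,7,8,9,10}→35
  placing 0:i first → 70 extensions
  placing 2:e first → 35 extensions
total linear extensions = 105

105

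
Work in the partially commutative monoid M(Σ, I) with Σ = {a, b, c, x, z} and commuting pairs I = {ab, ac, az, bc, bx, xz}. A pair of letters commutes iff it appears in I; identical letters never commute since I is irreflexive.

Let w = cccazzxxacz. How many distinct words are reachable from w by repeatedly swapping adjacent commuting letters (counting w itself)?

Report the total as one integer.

101

#0=c has no predecessor
#1=c depends on [0:c]
#2=c depends on [1:c]
#3=a has no predecessor
#4=z depends on [2:c]
#5=z depends on [4:z]
#6=x depends on [2:c, 3:a]
#7=x depends on [6:x]
#8=a depends on [7:x]
#9=c depends on [5:z, 7:x]
#10=z depends on [9:c]
sources: [0:c, 3:a]
N(rest) = Σ N(rest − s) over sources s of rest; N(one piece) = 1:
  size 1 → [8]=1  [10]=1
  size 2 → [8,10]=2  [9,10]=1
  size 3 → [5,9,10]=1  [8,9,10]=3
  size 4 → [4,5,9,10]=1  [5,8,9,10]=4  [7,8,9,10]=3
  size 5 → [4,5,8,9,10]=5  [5,7,8,9,10]=7  [6,7,8,9,10]=3
  size 6 → [3,6,7,8,9,10]=3  [4,5,7,8,9,10]=12  [5,6,7,8,9,10]=10
  size 7 → [3,5,6,7,8,9,10]=13  [4,5,6,7,8,9,10]=22
  size 8 → [2,4,5,6,7,8,9,10]=22  [3,4,5,6,7,8,9,10]=35
  size 9 → [1,2,4,5,6,7,8,9,10]=22  [2,3,4,5,6,7,8,9,10]=57
  first=0(c) contributes 79
  first=3(a) contributes 22
|[w]| = 101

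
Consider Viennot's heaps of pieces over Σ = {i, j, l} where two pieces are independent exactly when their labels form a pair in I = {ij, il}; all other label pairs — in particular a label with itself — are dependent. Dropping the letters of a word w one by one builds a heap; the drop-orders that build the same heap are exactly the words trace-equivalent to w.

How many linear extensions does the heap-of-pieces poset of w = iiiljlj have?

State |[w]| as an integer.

35

0(i) covers ∅
1(i) covers 0:i
2(i) covers 1:i
3(l) covers ∅
4(j) covers 3:l
5(l) covers 4:j
6(j) covers 5:l
floor of heap: 0:i, 3:l
completions by unplaced set U, small U first (add the entries for U minus each lowest piece of U):
  |U|=1: {2}:1  {6}:1
  |U|=2: {1,2}:1  {2,6}:2  {5,6}:1
  |U|=3: {0,1,2}:1  {1,2,6}:3  {2,5,6}:3  {4,5,6}:1
  |U|=4: {0,1,2,6}:4  {1,2,5,6}:6  {2,4,5,6}:4  {3,4,5,6}:1
  |U|=5: {0,1,2,5,6}:10  {1,2,4,5,6}:10  {2,3,4,5,6}:5
  start at 0(i): 15
  start at 3(l): 20
sum over floor = 35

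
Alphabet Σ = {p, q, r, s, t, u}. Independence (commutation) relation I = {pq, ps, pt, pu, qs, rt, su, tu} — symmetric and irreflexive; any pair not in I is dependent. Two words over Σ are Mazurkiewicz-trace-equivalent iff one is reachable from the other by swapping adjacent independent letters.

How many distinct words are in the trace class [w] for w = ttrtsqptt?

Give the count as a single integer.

52

#0=t has no predecessor
#1=t depends on [0:t]
#2=r has no predecessor
#3=t depends on [1:t]
#4=s depends on [2:r, 3:t]
#5=q depends on [2:r, 3:t]
#6=p depends on [2:r]
#7=t depends on [4:s, 5:q]
#8=t depends on [7:t]
sources: [0:t, 2:r]
N(rest) = Σ N(rest − s) over sources s of rest; N(one piece) = 1:
  size 1 → [6]=1  [8]=1
  size 2 → [6,8]=2  [7,8]=1
  size 3 → [4,7,8]=1  [5,7,8]=1  [6,7,8]=3
  size 4 → [4,5,7,8]=2  [4,6,7,8]=4  [5,6,7,8]=4
  size 5 → [3,4,5,7,8]=2  [4,5,6,7,8]=10
  size 6 → [1,3,4,5,7,8]=2  [2,4,5,6,7,8]=10  [3,4,5,6,7,8]=12
  size 7 → [0,1,3,4,5,7,8]=2  [1,3,4,5,6,7,8]=14  [2,3,4,5,6,7,8]=22
  first=0(t) contributes 36
  first=2(r) contributes 16
|[w]| = 52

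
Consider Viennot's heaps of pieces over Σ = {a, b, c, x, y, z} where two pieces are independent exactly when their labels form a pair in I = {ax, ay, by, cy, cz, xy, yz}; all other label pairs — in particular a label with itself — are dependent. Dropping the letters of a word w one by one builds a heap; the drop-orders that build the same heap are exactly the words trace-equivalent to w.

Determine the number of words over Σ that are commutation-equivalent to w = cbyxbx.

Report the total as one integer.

6

0(c) covers ∅
1(b) covers 0:c
2(y) covers ∅
3(x) covers 1:b
4(b) covers 3:x
5(x) covers 4:b
floor of heap: 0:c, 2:y
completions by unplaced set U, small U first (add the entries for U minus each lowest piece of U):
  |U|=1: {2}:1  {5}:1
  |U|=2: {2,5}:2  {4,5}:1
  |U|=3: {2,4,5}:3  {3,4,5}:1
  |U|=4: {1,3,4,5}:1  {2,3,4,5}:4
  start at 0(c): 5
  start at 2(y): 1
sum over floor = 6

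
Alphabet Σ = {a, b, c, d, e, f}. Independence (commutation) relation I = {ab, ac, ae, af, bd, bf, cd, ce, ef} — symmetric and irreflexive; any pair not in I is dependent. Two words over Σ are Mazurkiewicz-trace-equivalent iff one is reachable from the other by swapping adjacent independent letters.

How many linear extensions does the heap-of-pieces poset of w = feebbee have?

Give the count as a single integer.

7

piece 0:f — minimal
piece 1:e — minimal
piece 2:e rests on {1:e}
piece 3:b rests on {2:e}
piece 4:b rests on {3:b}
piece 5:e rests on {4:b}
piece 6:e rests on {5:e}
minimal pieces: {0:f, 1:e}
ways to finish when only these pieces remain (= sum over removing one remaining piece with nothing left below it):
  1 left: {0}→1  {6}→1
  2 left: {0,6}→2  {5,6}→1
  3 left: {0,5,6}→3  {4,5,6}→1
  4 left: {0,4,5,6}→4  {3,4,5,6}→1
  5 left: {0,3,4,5,6}→5  {2,3,4,5,6}→1
  placing 0:f first → 1 extensions
  placing 1:e first → 6 extensions
total linear extensions = 7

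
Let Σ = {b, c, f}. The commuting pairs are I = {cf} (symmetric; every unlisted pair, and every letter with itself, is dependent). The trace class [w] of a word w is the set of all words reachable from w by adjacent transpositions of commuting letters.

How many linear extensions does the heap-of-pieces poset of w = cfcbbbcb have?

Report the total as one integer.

#0=c has no predecessor
#1=f has no predecessor
#2=c depends on [0:c]
#3=b depends on [1:f, 2:c]
#4=b depends on [3:b]
#5=b depends on [4:b]
#6=c depends on [5:b]
#7=b depends on [6:c]
sources: [0:c, 1:f]
N(rest) = Σ N(rest − s) over sources s of rest; N(one piece) = 1:
  size 1 → [7]=1
  size 2 → [6,7]=1
  size 3 → [5,6,7]=1
  size 4 → [4,5,6,7]=1
  size 5 → [3,4,5,6,7]=1
  size 6 → [1,3,4,5,6,7]=1  [2,3,4,5,6,7]=1
  first=0(c) contributes 2
  first=1(f) contributes 1
|[w]| = 3

3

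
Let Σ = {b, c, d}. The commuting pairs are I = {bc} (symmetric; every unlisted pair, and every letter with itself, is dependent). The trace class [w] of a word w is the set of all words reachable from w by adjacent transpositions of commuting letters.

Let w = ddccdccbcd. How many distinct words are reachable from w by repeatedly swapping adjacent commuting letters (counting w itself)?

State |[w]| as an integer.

4

0(d) covers ∅
1(d) covers 0:d
2(c) covers 1:d
3(c) covers 2:c
4(d) covers 3:c
5(c) covers 4:d
6(c) covers 5:c
7(b) covers 4:d
8(c) covers 6:c
9(d) covers 7:b, 8:c
floor of heap: 0:d
completions by unplaced set U, small U first (add the entries for U minus each lowest piece of U):
  |U|=1: {9}:1
  |U|=2: {7,9}:1  {8,9}:1
  |U|=3: {6,8,9}:1  {7,8,9}:2
  |U|=4: {5,6,8,9}:1  {6,7,8,9}:3
  |U|=5: {5,6,7,8,9}:4
  |U|=6: {4,5,6,7,8,9}:4
  |U|=7: {3,4,5,6,7,8,9}:4
  |U|=8: {2,3,4,5,6,7,8,9}:4
  start at 0(d): 4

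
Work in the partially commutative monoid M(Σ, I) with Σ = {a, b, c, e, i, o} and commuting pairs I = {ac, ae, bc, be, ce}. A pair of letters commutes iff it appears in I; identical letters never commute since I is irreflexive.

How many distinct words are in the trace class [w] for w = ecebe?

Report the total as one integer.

piece 0:e — minimal
piece 1:c — minimal
piece 2:e rests on {0:e}
piece 3:b — minimal
piece 4:e rests on {2:e}
minimal pieces: {0:e, 1:c, 3:b}
ways to finish when only these pieces remain (= sum over removing one remaining piece with nothing left below it):
  1 left: {1}→1  {3}→1  {4}→1
  2 left: {1,3}→2  {1,4}→2  {2,4}→1  {3,4}→2
  3 left: {0,2,4}→1  {1,2,4}→3  {1,3,4}→6  {2,3,4}→3
  placing 0:e first → 12 extensions
  placing 1:c first → 4 extensions
  placing 3:b first → 4 extensions
total linear extensions = 20

20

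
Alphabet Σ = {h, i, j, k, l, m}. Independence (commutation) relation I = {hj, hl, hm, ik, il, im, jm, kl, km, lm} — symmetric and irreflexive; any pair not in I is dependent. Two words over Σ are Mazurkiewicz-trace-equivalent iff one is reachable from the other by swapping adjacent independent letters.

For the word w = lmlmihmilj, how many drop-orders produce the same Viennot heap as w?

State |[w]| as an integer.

2400

#0=l has no predecessor
#1=m has no predecessor
#2=l depends on [0:l]
#3=m depends on [1:m]
#4=i has no predecessor
#5=h depends on [4:i]
#6=m depends on [3:m]
#7=i depends on [5:h]
#8=l depends on [2:l]
#9=j depends on [7:i, 8:l]
sources: [0:l, 1:m, 4:i]
N(rest) = Σ N(rest − s) over sources s of rest; N(one piece) = 1:
  size 1 → [6]=1  [9]=1
  size 2 → [3,6]=1  [6,9]=2  [7,9]=1  [8,9]=1
  size 3 → [1,3,6]=1  [2,8,9]=1  [3,6,9]=3  [5,7,9]=1  [6,7,9]=3  [6,8,9]=3  [7,8,9]=2
  size 4 → [0,2,8,9]=1  [1,3,6,9]=4  [2,6,8,9]=4  [2,7,8,9]=3  [3,6,7,9]=6  [3,6,8,9]=6  [4,5,7,9]=1  [5,6,7,9]=4  [5,7,8,9]=3  [6,7,8,9]=8
  size 5 → [0,2,6,8,9]=5  [0,2,7,8,9]=4  [1,3,6,7,9]=10  [1,3,6,8,9]=10  [2,3,6,8,9]=10  [2,5,7,8,9]=6  [2,6,7,8,9]=15  [3,5,6,7,9]=10  [3,6,7,8,9]=20  [4,5,6,7,9]=5  [4,5,7,8,9]=4  [5,6,7,8,9]=15
  size 6 → [0,2,3,6,8,9]=15  [0,2,5,7,8,9]=10  [0,2,6,7,8,9]=24  [1,2,3,6,8,9]=20  [1,3,5,6,7,9]=20  [1,3,6,7,8,9]=40  [2,3,6,7,8,9]=45  [2,4,5,7,8,9]=10  [2,5,6,7,8,9]=36  [3,4,5,6,7,9]=15  [3,5,6,7,8,9]=45  [4,5,6,7,8,9]=24
  size 7 → [0,1,2,3,6,8,9]=35  [0,2,3,6,7,8,9]=84  [0,2,4,5,7,8,9]=20  [0,2,5,6,7,8,9]=70  [1,2,3,6,7,8,9]=105  [1,3,4,5,6,7,9]=35  [1,3,5,6,7,8,9]=105  [2,3,5,6,7,8,9]=126  [2,4,5,6,7,8,9]=70  [3,4,5,6,7,8,9]=84
  size 8 → [0,1,2,3,6,7,8,9]=224  [0,2,3,5,6,7,8,9]=280  [0,2,4,5,6,7,8,9]=160  [1,2,3,5,6,7,8,9]=336  [1,3,4,5,6,7,8,9]=224  [2,3,4,5,6,7,8,9]=280
  first=0(l) contributes 840
  first=1(m) contributes 720
  first=4(i) contributes 840
|[w]| = 2400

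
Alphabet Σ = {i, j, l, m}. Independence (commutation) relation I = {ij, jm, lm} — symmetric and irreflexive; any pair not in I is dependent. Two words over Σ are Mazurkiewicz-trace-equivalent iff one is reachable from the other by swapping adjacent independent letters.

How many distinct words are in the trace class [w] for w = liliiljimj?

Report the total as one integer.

drop 0:l onto floor
drop 1:i onto {0:l}
drop 2:l onto {1:i}
drop 3:i onto {2:l}
drop 4:i onto {3:i}
drop 5:l onto {4:i}
drop 6:j onto {5:l}
drop 7:i onto {5:l}
drop 8:m onto {7:i}
drop 9:j onto {6:j}
ground layer = {0:l}
drop-orders for the pieces not yet dropped (sum over which currently-grounded one goes next):
  1 to go: {8} 1  {9} 1
  2 to go: {6,9} 1  {7,8} 1  {8,9} 2
  3 to go: {6,8,9} 3  {7,8,9} 3
  4 to go: {6,7,8,9} 6
  5 to go: {5,6,7,8,9} 6
  6 to go: {4,5,6,7,8,9} 6
  7 to go: {3,4,5,6,7,8,9} 6
  8 to go: {2,3,4,5,6,7,8,9} 6
  if 0:l drops first: 6 orders

6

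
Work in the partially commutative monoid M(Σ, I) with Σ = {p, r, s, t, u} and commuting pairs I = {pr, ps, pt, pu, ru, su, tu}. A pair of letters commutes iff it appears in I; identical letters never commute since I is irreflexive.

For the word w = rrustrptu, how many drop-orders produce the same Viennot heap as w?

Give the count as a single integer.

252

piece 0:r — minimal
piece 1:r rests on {0:r}
piece 2:u — minimal
piece 3:s rests on {1:r}
piece 4:t rests on {3:s}
piece 5:r rests on {4:t}
piece 6:p — minimal
piece 7:t rests on {5:r}
piece 8:u rests on {2:u}
minimal pieces: {0:r, 2:u, 6:p}
ways to finish when only these pieces remain (= sum over removing one remaining piece with nothing left below it):
  1 left: {6}→1  {7}→1  {8}→1
  2 left: {2,8}→1  {5,7}→1  {6,7}→2  {6,8}→2  {7,8}→2
  3 left: {2,6,8}→3  {2,7,8}→3  {4,5,7}→1  {5,6,7}→3  {5,7,8}→3  {6,7,8}→6
  4 left: {2,5,7,8}→6  {2,6,7,8}→12  {3,4,5,7}→1  {4,5,6,7}→4  {4,5,7,8}→4  {5,6,7,8}→12
  5 left: {1,3,4,5,7}→1  {2,4,5,7,8}→10  {2,5,6,7,8}→30  {3,4,5,6,7}→5  {3,4,5,7,8}→5  {4,5,6,7,8}→20
  6 left: {0,1,3,4,5,7}→1  {1,3,4,5,6,7}→6  {1,3,4,5,7,8}→6  {2,3,4,5,7,8}→15  {2,4,5,6,7,8}→60  {3,4,5,6,7,8}→30
  7 left: {0,1,3,4,5,6,7}→7  {0,1,3,4,5,7,8}→7  {1,2,3,4,5,7,8}→21  {1,3,4,5,6,7,8}→42  {2,3,4,5,6,7,8}→105
  placing 0:r first → 168 extensions
  placing 2:u first → 56 extensions
  placing 6:p first → 28 extensions
total linear extensions = 252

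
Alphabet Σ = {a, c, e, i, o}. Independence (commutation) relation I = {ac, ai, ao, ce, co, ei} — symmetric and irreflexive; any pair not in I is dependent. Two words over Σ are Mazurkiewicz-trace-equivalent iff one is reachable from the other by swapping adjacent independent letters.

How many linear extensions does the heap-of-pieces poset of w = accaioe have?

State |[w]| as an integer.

#0=a has no predecessor
#1=c has no predecessor
#2=c depends on [1:c]
#3=a depends on [0:a]
#4=i depends on [2:c]
#5=o depends on [4:i]
#6=e depends on [3:a, 5:o]
sources: [0:a, 1:c]
N(rest) = Σ N(rest − s) over sources s of rest; N(one piece) = 1:
  size 1 → [6]=1
  size 2 → [3,6]=1  [5,6]=1
  size 3 → [0,3,6]=1  [3,5,6]=2  [4,5,6]=1
  size 4 → [0,3,5,6]=3  [2,4,5,6]=1  [3,4,5,6]=3
  size 5 → [0,3,4,5,6]=6  [1,2,4,5,6]=1  [2,3,4,5,6]=4
  first=0(a) contributes 5
  first=1(c) contributes 10
|[w]| = 15

15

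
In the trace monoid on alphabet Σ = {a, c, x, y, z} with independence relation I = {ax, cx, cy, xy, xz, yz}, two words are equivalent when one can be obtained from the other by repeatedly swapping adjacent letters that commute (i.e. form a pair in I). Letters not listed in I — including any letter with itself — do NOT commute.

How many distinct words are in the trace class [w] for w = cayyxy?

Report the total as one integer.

drop 0:c onto floor
drop 1:a onto {0:c}
drop 2:y onto {1:a}
drop 3:y onto {2:y}
drop 4:x onto floor
drop 5:y onto {3:y}
ground layer = {0:c, 4:x}
drop-orders for the pieces not yet dropped (sum over which currently-grounded one goes next):
  1 to go: {4} 1  {5} 1
  2 to go: {3,5} 1  {4,5} 2
  3 to go: {2,3,5} 1  {3,4,5} 3
  4 to go: {1,2,3,5} 1  {2,3,4,5} 4
  if 0:c drops first: 5 orders
  if 4:x drops first: 1 orders
heap linearizations: 6

6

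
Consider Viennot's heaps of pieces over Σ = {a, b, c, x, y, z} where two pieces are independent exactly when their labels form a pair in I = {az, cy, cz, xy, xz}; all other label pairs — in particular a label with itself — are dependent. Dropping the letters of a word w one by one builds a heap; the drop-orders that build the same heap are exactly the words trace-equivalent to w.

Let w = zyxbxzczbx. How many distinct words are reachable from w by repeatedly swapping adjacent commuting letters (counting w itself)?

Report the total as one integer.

drop 0:z onto floor
drop 1:y onto {0:z}
drop 2:x onto floor
drop 3:b onto {1:y, 2:x}
drop 4:x onto {3:b}
drop 5:z onto {3:b}
drop 6:c onto {4:x}
drop 7:z onto {5:z}
drop 8:b onto {6:c, 7:z}
drop 9:x onto {8:b}
ground layer = {0:z, 2:x}
drop-orders for the pieces not yet dropped (sum over which currently-grounded one goes next):
  1 to go: {9} 1
  2 to go: {8,9} 1
  3 to go: {6,8,9} 1  {7,8,9} 1
  4 to go: {4,6,8,9} 1  {5,7,8,9} 1  {6,7,8,9} 2
  5 to go: {4,6,7,8,9} 3  {5,6,7,8,9} 3
  6 to go: {4,5,6,7,8,9} 6
  7 to go: {3,4,5,6,7,8,9} 6
  8 to go: {1,3,4,5,6,7,8,9} 6  {2,3,4,5,6,7,8,9} 6
  if 0:z drops first: 12 orders
  if 2:x drops first: 6 orders
heap linearizations: 18

18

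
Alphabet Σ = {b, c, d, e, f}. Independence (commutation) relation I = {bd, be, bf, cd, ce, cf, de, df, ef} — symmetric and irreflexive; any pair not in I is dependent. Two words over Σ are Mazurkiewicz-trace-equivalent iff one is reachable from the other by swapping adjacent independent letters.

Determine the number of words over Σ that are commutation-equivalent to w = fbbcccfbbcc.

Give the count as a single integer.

#0=f has no predecessor
#1=b has no predecessor
#2=b depends on [1:b]
#3=c depends on [2:b]
#4=c depends on [3:c]
#5=c depends on [4:c]
#6=f depends on [0:f]
#7=b depends on [5:c]
#8=b depends on [7:b]
#9=c depends on [8:b]
#10=c depends on [9:c]
sources: [0:f, 1:b]
N(rest) = Σ N(rest − s) over sources s of rest; N(one piece) = 1:
  size 1 → [6]=1  [10]=1
  size 2 → [0,6]=1  [6,10]=2  [9,10]=1
  size 3 → [0,6,10]=3  [6,9,10]=3  [8,9,10]=1
  size 4 → [0,6,9,10]=6  [6,8,9,10]=4  [7,8,9,10]=1
  size 5 → [0,6,8,9,10]=10  [5,7,8,9,10]=1  [6,7,8,9,10]=5
  size 6 → [0,6,7,8,9,10]=15  [4,5,7,8,9,10]=1  [5,6,7,8,9,10]=6
  size 7 → [0,5,6,7,8,9,10]=21  [3,4,5,7,8,9,10]=1  [4,5,6,7,8,9,10]=7
  size 8 → [0,4,5,6,7,8,9,10]=28  [2,3,4,5,7,8,9,10]=1  [3,4,5,6,7,8,9,10]=8
  size 9 → [0,3,4,5,6,7,8,9,10]=36  [1,2,3,4,5,7,8,9,10]=1  [2,3,4,5,6,7,8,9,10]=9
  first=0(f) contributes 10
  first=1(b) contributes 45
|[w]| = 55

55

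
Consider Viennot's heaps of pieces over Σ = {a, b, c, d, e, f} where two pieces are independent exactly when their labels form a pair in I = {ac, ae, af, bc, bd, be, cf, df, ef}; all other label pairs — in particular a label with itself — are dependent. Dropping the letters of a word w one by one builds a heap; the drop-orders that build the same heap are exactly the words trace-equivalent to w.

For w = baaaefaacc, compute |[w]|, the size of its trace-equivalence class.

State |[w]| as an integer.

720

#0=b has no predecessor
#1=a depends on [0:b]
#2=a depends on [1:a]
#3=a depends on [2:a]
#4=e has no predecessor
#5=f depends on [0:b]
#6=a depends on [3:a]
#7=a depends on [6:a]
#8=c depends on [4:e]
#9=c depends on [8:c]
sources: [0:b, 4:e]
N(rest) = Σ N(rest − s) over sources s of rest; N(one piece) = 1:
  size 1 → [5]=1  [7]=1  [9]=1
  size 2 → [5,7]=2  [5,9]=2  [6,7]=1  [7,9]=2  [8,9]=1
  size 3 → [3,6,7]=1  [4,8,9]=1  [5,6,7]=3  [5,7,9]=6  [5,8,9]=3  [6,7,9]=3  [7,8,9]=3
  size 4 → [2,3,6,7]=1  [3,5,6,7]=4  [3,6,7,9]=4  [4,5,8,9]=4  [4,7,8,9]=4  [5,6,7,9]=12  [5,7,8,9]=12  [6,7,8,9]=6
  size 5 → [1,2,3,6,7]=1  [2,3,5,6,7]=5  [2,3,6,7,9]=5  [3,5,6,7,9]=20  [3,6,7,8,9]=10  [4,5,7,8,9]=20  [4,6,7,8,9]=10  [5,6,7,8,9]=30
  size 6 → [1,2,3,5,6,7]=6  [1,2,3,6,7,9]=6  [2,3,5,6,7,9]=30  [2,3,6,7,8,9]=15  [3,4,6,7,8,9]=20  [3,5,6,7,8,9]=60  [4,5,6,7,8,9]=60
  size 7 → [0,1,2,3,5,6,7]=6  [1,2,3,5,6,7,9]=42  [1,2,3,6,7,8,9]=21  [2,3,4,6,7,8,9]=35  [2,3,5,6,7,8,9]=105  [3,4,5,6,7,8,9]=140
  size 8 → [0,1,2,3,5,6,7,9]=48  [1,2,3,4,6,7,8,9]=56  [1,2,3,5,6,7,8,9]=168  [2,3,4,5,6,7,8,9]=280
  first=0(b) contributes 504
  first=4(e) contributes 216
|[w]| = 720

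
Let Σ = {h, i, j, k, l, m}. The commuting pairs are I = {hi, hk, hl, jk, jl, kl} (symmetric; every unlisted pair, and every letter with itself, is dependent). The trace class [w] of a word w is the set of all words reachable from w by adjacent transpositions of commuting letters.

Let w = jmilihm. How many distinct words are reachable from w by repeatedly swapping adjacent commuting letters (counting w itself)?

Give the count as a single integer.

4

0(j) covers ∅
1(m) covers 0:j
2(i) covers 1:m
3(l) covers 2:i
4(i) covers 3:l
5(h) covers 1:m
6(m) covers 4:i, 5:h
floor of heap: 0:j
completions by unplaced set U, small U first (add the entries for U minus each lowest piece of U):
  |U|=1: {6}:1
  |U|=2: {4,6}:1  {5,6}:1
  |U|=3: {3,4,6}:1  {4,5,6}:2
  |U|=4: {2,3,4,6}:1  {3,4,5,6}:3
  |U|=5: {2,3,4,5,6}:4
  start at 0(j): 4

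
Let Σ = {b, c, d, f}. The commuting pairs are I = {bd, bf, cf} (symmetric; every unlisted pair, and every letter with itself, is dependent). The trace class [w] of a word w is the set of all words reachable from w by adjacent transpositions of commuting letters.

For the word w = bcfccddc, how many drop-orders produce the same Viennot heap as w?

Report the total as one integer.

5

piece 0:b — minimal
piece 1:c rests on {0:b}
piece 2:f — minimal
piece 3:c rests on {1:c}
piece 4:c rests on {3:c}
piece 5:d rests on {2:f, 4:c}
piece 6:d rests on {5:d}
piece 7:c rests on {6:d}
minimal pieces: {0:b, 2:f}
ways to finish when only these pieces remain (= sum over removing one remaining piece with nothing left below it):
  1 left: {7}→1
  2 left: {6,7}→1
  3 left: {5,6,7}→1
  4 left: {2,5,6,7}→1  {4,5,6,7}→1
  5 left: {2,4,5,6,7}→2  {3,4,5,6,7}→1
  6 left: {1,3,4,5,6,7}→1  {2,3,4,5,6,7}→3
  placing 0:b first → 4 extensions
  placing 2:f first → 1 extensions
total linear extensions = 5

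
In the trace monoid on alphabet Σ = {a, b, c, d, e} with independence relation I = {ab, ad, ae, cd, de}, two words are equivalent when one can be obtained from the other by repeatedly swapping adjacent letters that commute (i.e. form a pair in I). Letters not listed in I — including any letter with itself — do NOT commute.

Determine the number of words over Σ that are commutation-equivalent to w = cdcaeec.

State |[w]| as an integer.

piece 0:c — minimal
piece 1:d — minimal
piece 2:c rests on {0:c}
piece 3:a rests on {2:c}
piece 4:e rests on {2:c}
piece 5:e rests on {4:e}
piece 6:c rests on {3:a, 5:e}
minimal pieces: {0:c, 1:d}
ways to finish when only these pieces remain (= sum over removing one remaining piece with nothing left below it):
  1 left: {1}→1  {6}→1
  2 left: {1,6}→2  {3,6}→1  {5,6}→1
  3 left: {1,3,6}→3  {1,5,6}→3  {3,5,6}→2  {4,5,6}→1
  4 left: {1,3,5,6}→8  {1,4,5,6}→4  {3,4,5,6}→3
  5 left: {1,3,4,5,6}→15  {2,3,4,5,6}→3
  placing 0:c first → 18 extensions
  placing 1:d first → 3 extensions
total linear extensions = 21

21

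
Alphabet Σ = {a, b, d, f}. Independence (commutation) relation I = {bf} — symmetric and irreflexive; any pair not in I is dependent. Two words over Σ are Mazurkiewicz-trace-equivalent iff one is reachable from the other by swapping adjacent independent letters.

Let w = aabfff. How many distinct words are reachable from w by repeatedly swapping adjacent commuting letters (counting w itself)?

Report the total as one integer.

0(a) covers ∅
1(a) covers 0:a
2(b) covers 1:a
3(f) covers 1:a
4(f) covers 3:f
5(f) covers 4:f
floor of heap: 0:a
completions by unplaced set U, small U first (add the entries for U minus each lowest piece of U):
  |U|=1: {2}:1  {5}:1
  |U|=2: {2,5}:2  {4,5}:1
  |U|=3: {2,4,5}:3  {3,4,5}:1
  |U|=4: {2,3,4,5}:4
  start at 0(a): 4

4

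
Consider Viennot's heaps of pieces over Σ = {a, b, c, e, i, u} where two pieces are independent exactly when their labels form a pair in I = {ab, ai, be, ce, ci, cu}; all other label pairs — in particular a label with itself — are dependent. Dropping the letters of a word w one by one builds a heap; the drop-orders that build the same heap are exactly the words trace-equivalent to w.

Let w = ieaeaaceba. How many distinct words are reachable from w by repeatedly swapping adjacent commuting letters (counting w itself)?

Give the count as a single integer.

5

0(i) covers ∅
1(e) covers 0:i
2(a) covers 1:e
3(e) covers 2:a
4(a) covers 3:e
5(a) covers 4:a
6(c) covers 5:a
7(e) covers 5:a
8(b) covers 6:c
9(a) covers 6:c, 7:e
floor of heap: 0:i
completions by unplaced set U, small U first (add the entries for U minus each lowest piece of U):
  |U|=1: {8}:1  {9}:1
  |U|=2: {7,9}:1  {8,9}:2
  |U|=3: {6,8,9}:2  {7,8,9}:3
  |U|=4: {6,7,8,9}:5
  |U|=5: {5,6,7,8,9}:5
  |U|=6: {4,5,6,7,8,9}:5
  |U|=7: {3,4,5,6,7,8,9}:5
  |U|=8: {2,3,4,5,6,7,8,9}:5
  start at 0(i): 5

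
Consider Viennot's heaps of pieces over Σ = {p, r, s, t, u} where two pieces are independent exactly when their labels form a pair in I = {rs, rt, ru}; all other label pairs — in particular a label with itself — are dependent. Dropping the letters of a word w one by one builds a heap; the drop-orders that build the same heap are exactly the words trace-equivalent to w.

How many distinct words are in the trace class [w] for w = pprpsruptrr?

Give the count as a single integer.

drop 0:p onto floor
drop 1:p onto {0:p}
drop 2:r onto {1:p}
drop 3:p onto {2:r}
drop 4:s onto {3:p}
drop 5:r onto {3:p}
drop 6:u onto {4:s}
drop 7:p onto {5:r, 6:u}
drop 8:t onto {7:p}
drop 9:r onto {7:p}
drop 10:r onto {9:r}
ground layer = {0:p}
drop-orders for the pieces not yet dropped (sum over which currently-grounded one goes next):
  1 to go: {8} 1  {10} 1
  2 to go: {8,10} 2  {9,10} 1
  3 to go: {8,9,10} 3
  4 to go: {7,8,9,10} 3
  5 to go: {5,7,8,9,10} 3  {6,7,8,9,10} 3
  6 to go: {4,6,7,8,9,10} 3  {5,6,7,8,9,10} 6
  7 to go: {4,5,6,7,8,9,10} 9
  8 to go: {3,4,5,6,7,8,9,10} 9
  9 to go: {2,3,4,5,6,7,8,9,10} 9
  if 0:p drops first: 9 orders

9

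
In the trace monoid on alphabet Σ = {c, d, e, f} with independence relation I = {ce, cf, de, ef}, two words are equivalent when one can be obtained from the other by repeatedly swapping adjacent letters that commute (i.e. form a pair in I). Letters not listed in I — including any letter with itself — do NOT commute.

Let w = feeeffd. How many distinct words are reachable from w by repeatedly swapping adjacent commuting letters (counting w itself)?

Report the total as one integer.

drop 0:f onto floor
drop 1:e onto floor
drop 2:e onto {1:e}
drop 3:e onto {2:e}
drop 4:f onto {0:f}
drop 5:f onto {4:f}
drop 6:d onto {5:f}
ground layer = {0:f, 1:e}
drop-orders for the pieces not yet dropped (sum over which currently-grounded one goes next):
  1 to go: {3} 1  {6} 1
  2 to go: {2,3} 1  {3,6} 2  {5,6} 1
  3 to go: {1,2,3} 1  {2,3,6} 3  {3,5,6} 3  {4,5,6} 1
  4 to go: {0,4,5,6} 1  {1,2,3,6} 4  {2,3,5,6} 6  {3,4,5,6} 4
  5 to go: {0,3,4,5,6} 5  {1,2,3,5,6} 10  {2,3,4,5,6} 10
  if 0:f drops first: 20 orders
  if 1:e drops first: 15 orders
heap linearizations: 35

35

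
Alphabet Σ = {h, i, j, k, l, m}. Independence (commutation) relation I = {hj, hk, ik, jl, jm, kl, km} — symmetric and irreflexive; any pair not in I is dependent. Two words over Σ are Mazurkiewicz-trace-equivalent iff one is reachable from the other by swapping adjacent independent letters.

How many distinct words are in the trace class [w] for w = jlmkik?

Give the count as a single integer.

19

#0=j has no predecessor
#1=l has no predecessor
#2=m depends on [1:l]
#3=k depends on [0:j]
#4=i depends on [0:j, 2:m]
#5=k depends on [3:k]
sources: [0:j, 1:l]
N(rest) = Σ N(rest − s) over sources s of rest; N(one piece) = 1:
  size 1 → [4]=1  [5]=1
  size 2 → [2,4]=1  [3,5]=1  [4,5]=2
  size 3 → [1,2,4]=1  [2,4,5]=3  [3,4,5]=3
  size 4 → [0,3,4,5]=3  [1,2,4,5]=4  [2,3,4,5]=6
  first=0(j) contributes 10
  first=1(l) contributes 9
|[w]| = 19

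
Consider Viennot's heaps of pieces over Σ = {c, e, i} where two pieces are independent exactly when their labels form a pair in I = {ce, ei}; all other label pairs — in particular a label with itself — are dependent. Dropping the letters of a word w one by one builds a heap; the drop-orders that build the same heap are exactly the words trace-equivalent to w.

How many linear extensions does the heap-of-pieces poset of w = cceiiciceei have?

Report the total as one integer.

165

0(c) covers ∅
1(c) covers 0:c
2(e) covers ∅
3(i) covers 1:c
4(i) covers 3:i
5(c) covers 4:i
6(i) covers 5:c
7(c) covers 6:i
8(e) covers 2:e
9(e) covers 8:e
10(i) covers 7:c
floor of heap: 0:c, 2:e
completions by unplaced set U, small U first (add the entries for U minus each lowest piece of U):
  |U|=1: {9}:1  {10}:1
  |U|=2: {7,10}:1  {8,9}:1  {9,10}:2
  |U|=3: {2,8,9}:1  {6,7,10}:1  {7,9,10}:3  {8,9,10}:3
  |U|=4: {2,8,9,10}:4  {5,6,7,10}:1  {6,7,9,10}:4  {7,8,9,10}:6
  |U|=5: {2,7,8,9,10}:10  {4,5,6,7,10}:1  {5,6,7,9,10}:5  {6,7,8,9,10}:10
  |U|=6: {2,6,7,8,9,10}:20  {3,4,5,6,7,10}:1  {4,5,6,7,9,10}:6  {5,6,7,8,9,10}:15
  |U|=7: {1,3,4,5,6,7,10}:1  {2,5,6,7,8,9,10}:35  {3,4,5,6,7,9,10}:7  {4,5,6,7,8,9,10}:21
  |U|=8: {0,1,3,4,5,6,7,10}:1  {1,3,4,5,6,7,9,10}:8  {2,4,5,6,7,8,9,10}:56  {3,4,5,6,7,8,9,10}:28
  |U|=9: {0,1,3,4,5,6,7,9,10}:9  {1,3,4,5,6,7,8,9,10}:36  {2,3,4,5,6,7,8,9,10}:84
  start at 0(c): 120
  start at 2(e): 45
sum over floor = 165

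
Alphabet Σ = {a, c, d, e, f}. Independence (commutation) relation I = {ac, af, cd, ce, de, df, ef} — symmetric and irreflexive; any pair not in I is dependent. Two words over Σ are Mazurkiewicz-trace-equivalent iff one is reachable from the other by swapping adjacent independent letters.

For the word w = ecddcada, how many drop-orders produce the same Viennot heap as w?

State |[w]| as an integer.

84

drop 0:e onto floor
drop 1:c onto floor
drop 2:d onto floor
drop 3:d onto {2:d}
drop 4:c onto {1:c}
drop 5:a onto {0:e, 3:d}
drop 6:d onto {5:a}
drop 7:a onto {6:d}
ground layer = {0:e, 1:c, 2:d}
drop-orders for the pieces not yet dropped (sum over which currently-grounded one goes next):
  1 to go: {4} 1  {7} 1
  2 to go: {1,4} 1  {4,7} 2  {6,7} 1
  3 to go: {1,4,7} 3  {4,6,7} 3  {5,6,7} 1
  4 to go: {0,5,6,7} 1  {1,4,6,7} 6  {3,5,6,7} 1  {4,5,6,7} 4
  5 to go: {0,3,5,6,7} 2  {0,4,5,6,7} 5  {1,4,5,6,7} 10  {2,3,5,6,7} 1  {3,4,5,6,7} 5
  6 to go: {0,1,4,5,6,7} 15  {0,2,3,5,6,7} 3  {0,3,4,5,6,7} 12  {1,3,4,5,6,7} 15  {2,3,4,5,6,7} 6
  if 0:e drops first: 21 orders
  if 1:c drops first: 21 orders
  if 2:d drops first: 42 orders
heap linearizations: 84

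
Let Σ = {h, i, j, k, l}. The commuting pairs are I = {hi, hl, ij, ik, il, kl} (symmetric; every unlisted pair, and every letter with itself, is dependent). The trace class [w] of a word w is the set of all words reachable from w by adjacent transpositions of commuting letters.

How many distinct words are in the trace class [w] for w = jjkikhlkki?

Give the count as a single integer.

#0=j has no predecessor
#1=j depends on [0:j]
#2=k depends on [1:j]
#3=i has no predecessor
#4=k depends on [2:k]
#5=h depends on [4:k]
#6=l depends on [1:j]
#7=k depends on [5:h]
#8=k depends on [7:k]
#9=i depends on [3:i]
sources: [0:j, 3:i]
N(rest) = Σ N(rest − s) over sources s of rest; N(one piece) = 1:
  size 1 → [6]=1  [8]=1  [9]=1
  size 2 → [3,9]=1  [6,8]=2  [6,9]=2  [7,8]=1  [8,9]=2
  size 3 → [3,6,9]=3  [3,8,9]=3  [5,7,8]=1  [6,7,8]=3  [6,8,9]=6  [7,8,9]=3
  size 4 → [3,6,8,9]=12  [3,7,8,9]=6  [4,5,7,8]=1  [5,6,7,8]=4  [5,7,8,9]=4  [6,7,8,9]=12
  size 5 → [2,4,5,7,8]=1  [3,5,7,8,9]=10  [3,6,7,8,9]=30  [4,5,6,7,8]=5  [4,5,7,8,9]=5  [5,6,7,8,9]=20
  size 6 → [2,4,5,6,7,8]=6  [2,4,5,7,8,9]=6  [3,4,5,7,8,9]=15  [3,5,6,7,8,9]=60  [4,5,6,7,8,9]=30
  size 7 → [1,2,4,5,6,7,8]=6  [2,3,4,5,7,8,9]=21  [2,4,5,6,7,8,9]=42  [3,4,5,6,7,8,9]=105
  size 8 → [0,1,2,4,5,6,7,8]=6  [1,2,4,5,6,7,8,9]=48  [2,3,4,5,6,7,8,9]=168
  first=0(j) contributes 216
  first=3(i) contributes 54
|[w]| = 270

270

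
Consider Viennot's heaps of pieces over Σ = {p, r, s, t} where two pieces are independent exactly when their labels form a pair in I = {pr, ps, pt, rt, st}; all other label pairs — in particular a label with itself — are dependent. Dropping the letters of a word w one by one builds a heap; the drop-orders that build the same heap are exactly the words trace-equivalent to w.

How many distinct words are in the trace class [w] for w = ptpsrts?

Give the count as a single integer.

210

0(p) covers ∅
1(t) covers ∅
2(p) covers 0:p
3(s) covers ∅
4(r) covers 3:s
5(t) covers 1:t
6(s) covers 4:r
floor of heap: 0:p, 1:t, 3:s
completions by unplaced set U, small U first (add the entries for U minus each lowest piece of U):
  |U|=1: {2}:1  {5}:1  {6}:1
  |U|=2: {0,2}:1  {1,5}:1  {2,5}:2  {2,6}:2  {4,6}:1  {5,6}:2
  |U|=3: {0,2,5}:3  {0,2,6}:3  {1,2,5}:3  {1,5,6}:3  {2,4,6}:3  {2,5,6}:6  {3,4,6}:1  {4,5,6}:3
  |U|=4: {0,1,2,5}:6  {0,2,4,6}:6  {0,2,5,6}:12  {1,2,5,6}:12  {1,4,5,6}:6  {2,3,4,6}:4  {2,4,5,6}:12  {3,4,5,6}:4
  |U|=5: {0,1,2,5,6}:30  {0,2,3,4,6}:10  {0,2,4,5,6}:30  {1,2,4,5,6}:30  {1,3,4,5,6}:10  {2,3,4,5,6}:20
  start at 0(p): 60
  start at 1(t): 60
  start at 3(s): 90
sum over floor = 210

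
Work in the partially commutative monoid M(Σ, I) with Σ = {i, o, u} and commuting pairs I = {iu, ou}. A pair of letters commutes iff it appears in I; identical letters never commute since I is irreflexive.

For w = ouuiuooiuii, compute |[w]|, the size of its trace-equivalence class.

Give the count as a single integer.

330

#0=o has no predecessor
#1=u has no predecessor
#2=u depends on [1:u]
#3=i depends on [0:o]
#4=u depends on [2:u]
#5=o depends on [3:i]
#6=o depends on [5:o]
#7=i depends on [6:o]
#8=u depends on [4:u]
#9=i depends on [7:i]
#10=i depends on [9:i]
sources: [0:o, 1:u]
N(rest) = Σ N(rest − s) over sources s of rest; N(one piece) = 1:
  size 1 → [8]=1  [10]=1
  size 2 → [4,8]=1  [8,10]=2  [9,10]=1
  size 3 → [2,4,8]=1  [4,8,10]=3  [7,9,10]=1  [8,9,10]=3
  size 4 → [1,2,4,8]=1  [2,4,8,10]=4  [4,8,9,10]=6  [6,7,9,10]=1  [7,8,9,10]=4
  size 5 → [1,2,4,8,10]=5  [2,4,8,9,10]=10  [4,7,8,9,10]=10  [5,6,7,9,10]=1  [6,7,8,9,10]=5
  size 6 → [1,2,4,8,9,10]=15  [2,4,7,8,9,10]=20  [3,5,6,7,9,10]=1  [4,6,7,8,9,10]=15  [5,6,7,8,9,10]=6
  size 7 → [0,3,5,6,7,9,10]=1  [1,2,4,7,8,9,10]=35  [2,4,6,7,8,9,10]=35  [3,5,6,7,8,9,10]=7  [4,5,6,7,8,9,10]=21
  size 8 → [0,3,5,6,7,8,9,10]=8  [1,2,4,6,7,8,9,10]=70  [2,4,5,6,7,8,9,10]=56  [3,4,5,6,7,8,9,10]=28
  size 9 → [0,3,4,5,6,7,8,9,10]=36  [1,2,4,5,6,7,8,9,10]=126  [2,3,4,5,6,7,8,9,10]=84
  first=0(o) contributes 210
  first=1(u) contributes 120
|[w]| = 330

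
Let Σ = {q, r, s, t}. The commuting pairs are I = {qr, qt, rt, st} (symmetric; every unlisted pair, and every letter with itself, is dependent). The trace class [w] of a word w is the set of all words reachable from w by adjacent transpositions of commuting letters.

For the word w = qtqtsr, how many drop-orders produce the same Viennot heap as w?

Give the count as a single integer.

drop 0:q onto floor
drop 1:t onto floor
drop 2:q onto {0:q}
drop 3:t onto {1:t}
drop 4:s onto {2:q}
drop 5:r onto {4:s}
ground layer = {0:q, 1:t}
drop-orders for the pieces not yet dropped (sum over which currently-grounded one goes next):
  1 to go: {3} 1  {5} 1
  2 to go: {1,3} 1  {3,5} 2  {4,5} 1
  3 to go: {1,3,5} 3  {2,4,5} 1  {3,4,5} 3
  4 to go: {0,2,4,5} 1  {1,3,4,5} 6  {2,3,4,5} 4
  if 0:q drops first: 10 orders
  if 1:t drops first: 5 orders
heap linearizations: 15

15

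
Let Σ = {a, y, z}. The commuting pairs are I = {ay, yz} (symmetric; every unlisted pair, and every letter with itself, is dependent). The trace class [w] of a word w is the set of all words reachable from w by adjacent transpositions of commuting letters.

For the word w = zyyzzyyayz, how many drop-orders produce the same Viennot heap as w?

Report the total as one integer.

252

drop 0:z onto floor
drop 1:y onto floor
drop 2:y onto {1:y}
drop 3:z onto {0:z}
drop 4:z onto {3:z}
drop 5:y onto {2:y}
drop 6:y onto {5:y}
drop 7:a onto {4:z}
drop 8:y onto {6:y}
drop 9:z onto {7:a}
ground layer = {0:z, 1:y}
drop-orders for the pieces not yet dropped (sum over which currently-grounded one goes next):
  1 to go: {8} 1  {9} 1
  2 to go: {6,8} 1  {7,9} 1  {8,9} 2
  3 to go: {4,7,9} 1  {5,6,8} 1  {6,8,9} 3  {7,8,9} 3
  4 to go: {2,5,6,8} 1  {3,4,7,9} 1  {4,7,8,9} 4  {5,6,8,9} 4  {6,7,8,9} 6
  5 to go: {0,3,4,7,9} 1  {1,2,5,6,8} 1  {2,5,6,8,9} 5  {3,4,7,8,9} 5  {4,6,7,8,9} 10  {5,6,7,8,9} 10
  6 to go: {0,3,4,7,8,9} 6  {1,2,5,6,8,9} 6  {2,5,6,7,8,9} 15  {3,4,6,7,8,9} 15  {4,5,6,7,8,9} 20
  7 to go: {0,3,4,6,7,8,9} 21  {1,2,5,6,7,8,9} 21  {2,4,5,6,7,8,9} 35  {3,4,5,6,7,8,9} 35
  8 to go: {0,3,4,5,6,7,8,9} 56  {1,2,4,5,6,7,8,9} 56  {2,3,4,5,6,7,8,9} 70
  if 0:z drops first: 126 orders
  if 1:y drops first: 126 orders
heap linearizations: 252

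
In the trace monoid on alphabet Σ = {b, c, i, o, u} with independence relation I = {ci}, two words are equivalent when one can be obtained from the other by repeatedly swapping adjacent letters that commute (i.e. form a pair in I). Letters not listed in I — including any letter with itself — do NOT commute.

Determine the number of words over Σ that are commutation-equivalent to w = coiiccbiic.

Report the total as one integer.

#0=c has no predecessor
#1=o depends on [0:c]
#2=i depends on [1:o]
#3=i depends on [2:i]
#4=c depends on [1:o]
#5=c depends on [4:c]
#6=b depends on [3:i, 5:c]
#7=i depends on [6:b]
#8=i depends on [7:i]
#9=c depends on [6:b]
sources: [0:c]
N(rest) = Σ N(rest − s) over sources s of rest; N(one piece) = 1:
  size 1 → [8]=1  [9]=1
  size 2 → [7,8]=1  [8,9]=2
  size 3 → [7,8,9]=3
  size 4 → [6,7,8,9]=3
  size 5 → [3,6,7,8,9]=3  [5,6,7,8,9]=3
  size 6 → [2,3,6,7,8,9]=3  [3,5,6,7,8,9]=6  [4,5,6,7,8,9]=3
  size 7 → [2,3,5,6,7,8,9]=9  [3,4,5,6,7,8,9]=9
  size 8 → [2,3,4,5,6,7,8,9]=18
  first=0(c) contributes 18

18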